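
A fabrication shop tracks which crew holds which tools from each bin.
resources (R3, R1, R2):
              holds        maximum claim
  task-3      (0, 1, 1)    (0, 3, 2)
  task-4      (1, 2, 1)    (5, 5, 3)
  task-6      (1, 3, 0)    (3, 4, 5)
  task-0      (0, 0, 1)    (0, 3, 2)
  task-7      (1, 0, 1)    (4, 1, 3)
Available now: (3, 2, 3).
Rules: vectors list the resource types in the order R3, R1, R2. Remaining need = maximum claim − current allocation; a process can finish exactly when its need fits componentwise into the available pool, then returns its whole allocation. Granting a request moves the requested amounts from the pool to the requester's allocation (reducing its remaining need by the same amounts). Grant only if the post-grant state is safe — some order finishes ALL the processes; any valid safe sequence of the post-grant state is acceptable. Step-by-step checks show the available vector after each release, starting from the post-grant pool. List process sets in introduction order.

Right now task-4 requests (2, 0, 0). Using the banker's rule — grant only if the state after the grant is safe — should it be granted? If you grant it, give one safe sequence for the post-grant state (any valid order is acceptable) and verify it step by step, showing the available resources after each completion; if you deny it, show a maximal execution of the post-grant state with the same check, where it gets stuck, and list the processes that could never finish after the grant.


DENY. Granting would leave the state unsafe.
Key observation: task-3, task-0 can finish, but then (1, 3, 5) is all there is, and the blocked group's R3 demands exceed it.
After a pretend grant, a maximal execution: task-3, task-0 — then nothing else fits. Step-by-step check:
  pool = (1, 2, 3)
  task-3 needs (0, 2, 1) <= (1, 2, 3) -> finishes; pool += (0, 1, 1) = (1, 3, 4)
  task-0 needs (0, 3, 1) <= (1, 3, 4) -> finishes; pool += (0, 0, 1) = (1, 3, 5)
  task-4 cannot run: need (2, 3, 2) vs free (1, 3, 5) (insufficient R3)
  task-6 cannot run: need (2, 1, 5) vs free (1, 3, 5) (insufficient R3)
  task-7 cannot run: need (3, 1, 2) vs free (1, 3, 5) (insufficient R3)
Had the request been granted, task-4, task-6 and task-7 could never finish.


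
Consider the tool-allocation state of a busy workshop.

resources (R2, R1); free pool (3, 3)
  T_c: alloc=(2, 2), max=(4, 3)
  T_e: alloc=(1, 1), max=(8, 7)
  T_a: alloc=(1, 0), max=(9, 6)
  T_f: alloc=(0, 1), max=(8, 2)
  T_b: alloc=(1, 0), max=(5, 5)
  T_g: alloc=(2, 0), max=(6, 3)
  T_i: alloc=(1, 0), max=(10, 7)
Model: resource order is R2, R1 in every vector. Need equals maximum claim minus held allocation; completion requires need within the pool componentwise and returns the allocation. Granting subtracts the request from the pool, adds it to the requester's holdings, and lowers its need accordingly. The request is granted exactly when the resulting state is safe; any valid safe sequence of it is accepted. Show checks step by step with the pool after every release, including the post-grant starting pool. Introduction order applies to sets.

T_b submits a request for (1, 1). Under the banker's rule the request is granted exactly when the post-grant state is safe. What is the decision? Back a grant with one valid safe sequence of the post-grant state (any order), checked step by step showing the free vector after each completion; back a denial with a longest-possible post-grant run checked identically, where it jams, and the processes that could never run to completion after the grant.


GRANT — the state after the grant stays safe, e.g. via T_c, T_g, T_b, T_f, T_e, T_a, T_i.
Key observation: granting shrinks the pool to (2, 2), yet T_c still fits and the chain goes through.
Verifying the post-grant state step by step:
  pool = (2, 2)
  T_c: need (2, 1) fits (2, 2); releases (2, 2), pool now (4, 4)
  T_g: need (4, 3) fits (4, 4); releases (2, 0), pool now (6, 4)
  T_b: need (3, 4) fits (6, 4); releases (2, 1), pool now (8, 5)
  T_f: need (8, 1) fits (8, 5); releases (0, 1), pool now (8, 6)
  T_e: need (7, 6) fits (8, 6); releases (1, 1), pool now (9, 7)
  T_a: need (8, 6) fits (9, 7); releases (1, 0), pool now (10, 7)
  T_i: need (9, 7) fits (10, 7); releases (1, 0), pool now (11, 7)


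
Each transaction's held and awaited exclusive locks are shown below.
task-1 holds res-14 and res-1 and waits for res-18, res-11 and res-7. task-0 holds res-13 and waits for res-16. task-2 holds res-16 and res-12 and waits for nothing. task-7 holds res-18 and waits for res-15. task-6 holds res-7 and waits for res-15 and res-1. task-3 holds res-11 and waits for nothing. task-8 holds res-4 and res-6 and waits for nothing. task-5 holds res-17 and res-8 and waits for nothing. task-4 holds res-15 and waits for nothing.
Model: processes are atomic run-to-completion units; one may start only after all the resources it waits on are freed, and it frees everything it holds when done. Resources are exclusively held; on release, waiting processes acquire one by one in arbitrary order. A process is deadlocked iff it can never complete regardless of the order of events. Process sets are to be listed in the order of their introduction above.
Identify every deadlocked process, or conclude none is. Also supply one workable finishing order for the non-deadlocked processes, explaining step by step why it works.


The deadlocked set is task-1 and task-6.
Key observation: the loop task-1 -> task-6 -> task-1 blocks itself forever; no other process is dragged down with it.
A valid finishing order for the others: task-2, task-4, task-3, task-7, task-0, task-5, task-8.
Step-by-step check:
  task-2: no waits; runs immediately, freeing res-16 and res-12
  task-4: no waits; runs immediately, freeing res-15
  task-3: no waits; runs immediately, freeing res-11
  task-7: everything it awaited (res-15) is free; runs, freeing res-18
  task-0: everything it awaited (res-16) is free; runs, freeing res-13
  task-5: no waits; runs immediately, freeing res-17 and res-8
  task-8: no waits; runs immediately, freeing res-4 and res-6


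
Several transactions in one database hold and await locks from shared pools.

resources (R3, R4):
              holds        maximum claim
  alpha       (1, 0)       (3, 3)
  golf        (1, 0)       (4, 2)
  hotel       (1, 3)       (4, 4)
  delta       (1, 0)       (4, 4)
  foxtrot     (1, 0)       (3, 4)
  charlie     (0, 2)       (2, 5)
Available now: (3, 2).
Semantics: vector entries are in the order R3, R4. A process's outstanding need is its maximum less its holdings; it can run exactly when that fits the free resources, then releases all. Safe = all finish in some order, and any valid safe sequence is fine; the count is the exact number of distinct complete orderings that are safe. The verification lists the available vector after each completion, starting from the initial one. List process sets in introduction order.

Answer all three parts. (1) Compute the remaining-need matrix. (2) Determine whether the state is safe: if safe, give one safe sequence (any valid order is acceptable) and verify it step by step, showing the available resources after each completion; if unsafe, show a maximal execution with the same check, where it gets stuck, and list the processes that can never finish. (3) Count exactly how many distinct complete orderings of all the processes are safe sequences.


(1) Outstanding need per process (order R3, R4):
  alpha: (2, 3)
  golf: (3, 2)
  hotel: (3, 1)
  delta: (3, 4)
  foxtrot: (2, 4)
  charlie: (2, 3)
(2) SAFE — a valid safe sequence is hotel, alpha, golf, charlie, foxtrot, delta.
Key observation: the order's first zero-slack moment is hotel ((3, 1) needed, (3, 2) free — a requested resource with nothing to spare).
Walking it through:
  pool = (3, 2)
  hotel: need (3, 1) fits (3, 2); releases (1, 3), pool now (4, 5)
  alpha: need (2, 3) fits (4, 5); releases (1, 0), pool now (5, 5)
  golf: need (3, 2) fits (5, 5); releases (1, 0), pool now (6, 5)
  charlie: need (2, 3) fits (6, 5); releases (0, 2), pool now (6, 7)
  foxtrot: need (2, 4) fits (6, 7); releases (1, 0), pool now (7, 7)
  delta: need (3, 4) fits (7, 7); releases (1, 0), pool now (8, 7)
(3) Exactly 144 of the possible complete orderings are safe sequences.


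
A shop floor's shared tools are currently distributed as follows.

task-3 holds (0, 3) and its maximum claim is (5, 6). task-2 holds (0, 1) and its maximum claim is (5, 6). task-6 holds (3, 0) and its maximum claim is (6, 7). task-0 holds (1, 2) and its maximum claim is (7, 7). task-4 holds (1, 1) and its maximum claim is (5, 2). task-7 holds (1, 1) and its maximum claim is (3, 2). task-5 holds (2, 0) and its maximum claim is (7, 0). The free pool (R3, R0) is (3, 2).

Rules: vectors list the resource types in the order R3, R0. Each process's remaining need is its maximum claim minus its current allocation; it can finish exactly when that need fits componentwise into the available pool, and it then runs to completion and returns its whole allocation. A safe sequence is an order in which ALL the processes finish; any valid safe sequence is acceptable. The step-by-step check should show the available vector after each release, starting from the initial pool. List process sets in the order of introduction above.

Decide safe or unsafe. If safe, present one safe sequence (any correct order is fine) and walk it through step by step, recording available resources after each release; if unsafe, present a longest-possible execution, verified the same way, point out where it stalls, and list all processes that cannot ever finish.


SAFE. One safe sequence: task-7, task-4, task-3, task-2, task-6, task-0, task-5.
Key observation: at task-4 the run first touches a limit — (4, 1) against (4, 3), exact on a resource it actually requests.
Verifying each step:
  pool = (3, 2)
  task-7 needs (2, 1) <= (3, 2) -> finishes; pool += (1, 1) = (4, 3)
  task-4 needs (4, 1) <= (4, 3) -> finishes; pool += (1, 1) = (5, 4)
  task-3 needs (5, 3) <= (5, 4) -> finishes; pool += (0, 3) = (5, 7)
  task-2 needs (5, 5) <= (5, 7) -> finishes; pool += (0, 1) = (5, 8)
  task-6 needs (3, 7) <= (5, 8) -> finishes; pool += (3, 0) = (8, 8)
  task-0 needs (6, 5) <= (8, 8) -> finishes; pool += (1, 2) = (9, 10)
  task-5 needs (5, 0) <= (9, 10) -> finishes; pool += (2, 0) = (11, 10)


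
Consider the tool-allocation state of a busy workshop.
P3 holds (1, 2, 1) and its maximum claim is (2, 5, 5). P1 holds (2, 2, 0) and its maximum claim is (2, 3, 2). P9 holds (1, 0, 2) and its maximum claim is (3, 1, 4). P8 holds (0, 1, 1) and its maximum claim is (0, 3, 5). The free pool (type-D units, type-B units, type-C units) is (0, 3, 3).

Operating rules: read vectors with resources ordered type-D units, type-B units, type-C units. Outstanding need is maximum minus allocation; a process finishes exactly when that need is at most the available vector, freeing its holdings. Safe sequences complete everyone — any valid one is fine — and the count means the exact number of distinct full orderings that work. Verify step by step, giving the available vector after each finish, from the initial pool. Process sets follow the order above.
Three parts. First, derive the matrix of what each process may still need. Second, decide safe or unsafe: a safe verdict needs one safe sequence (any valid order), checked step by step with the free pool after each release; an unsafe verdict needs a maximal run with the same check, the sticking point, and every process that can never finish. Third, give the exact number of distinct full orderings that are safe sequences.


(1) Outstanding need per process (order type-D units, type-B units, type-C units):
  P3: (1, 3, 4)
  P1: (0, 1, 2)
  P9: (2, 1, 2)
  P8: (0, 2, 4)
(2) SAFE, for example via the order P1, P9, P8, P3.
Key observation: at P9 the run first touches a limit — (2, 1, 2) against (2, 5, 3), exact on a resource it actually requests.
Walking it through:
  pool = (0, 3, 3)
  P1: need (0, 1, 2) fits (0, 3, 3); releases (2, 2, 0), pool now (2, 5, 3)
  P9: need (2, 1, 2) fits (2, 5, 3); releases (1, 0, 2), pool now (3, 5, 5)
  P8: need (0, 2, 4) fits (3, 5, 5); releases (0, 1, 1), pool now (3, 6, 6)
  P3: need (1, 3, 4) fits (3, 6, 6); releases (1, 2, 1), pool now (4, 8, 7)
(3) Exactly 2 of the possible complete orderings are safe sequences.


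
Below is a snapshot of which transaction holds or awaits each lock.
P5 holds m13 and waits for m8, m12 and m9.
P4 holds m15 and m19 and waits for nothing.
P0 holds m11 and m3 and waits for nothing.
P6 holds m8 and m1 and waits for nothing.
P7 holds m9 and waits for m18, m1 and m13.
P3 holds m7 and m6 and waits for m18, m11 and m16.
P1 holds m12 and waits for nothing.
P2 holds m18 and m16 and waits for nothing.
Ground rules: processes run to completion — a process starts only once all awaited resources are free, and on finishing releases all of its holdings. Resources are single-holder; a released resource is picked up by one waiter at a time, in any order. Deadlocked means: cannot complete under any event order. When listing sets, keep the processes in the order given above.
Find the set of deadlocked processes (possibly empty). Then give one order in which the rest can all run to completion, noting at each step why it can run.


The deadlocked set is P5 and P7.
Key observation: the knot is the closed ring of waits P5 -> P7 -> P5; no other process is dragged down with it.
The rest can finish in the order P0, P1, P4, P2, P3, P6.
Verifying each step:
  P0: no waits; runs immediately, freeing m11 and m3
  P1: no waits; runs immediately, freeing m12
  P4: no waits; runs immediately, freeing m15 and m19
  P2: no waits; runs immediately, freeing m18 and m16
  P3 waits on m18, m11 and m16 — all released -> runs and releases m7 and m6
  P6: no waits; runs immediately, freeing m8 and m1


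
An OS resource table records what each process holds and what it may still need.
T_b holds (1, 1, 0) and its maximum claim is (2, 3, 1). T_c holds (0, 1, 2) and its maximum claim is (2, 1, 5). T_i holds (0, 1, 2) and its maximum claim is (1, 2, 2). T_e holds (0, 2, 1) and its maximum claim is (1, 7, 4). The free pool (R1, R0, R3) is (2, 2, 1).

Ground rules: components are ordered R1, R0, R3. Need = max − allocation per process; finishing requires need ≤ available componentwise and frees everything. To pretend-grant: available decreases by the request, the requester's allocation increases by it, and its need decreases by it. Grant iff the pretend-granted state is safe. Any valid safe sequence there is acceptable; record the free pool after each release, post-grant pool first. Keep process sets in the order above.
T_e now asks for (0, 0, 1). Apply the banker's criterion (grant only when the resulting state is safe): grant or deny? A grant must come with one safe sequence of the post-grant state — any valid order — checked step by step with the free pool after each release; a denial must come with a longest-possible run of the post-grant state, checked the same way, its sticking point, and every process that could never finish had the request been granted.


DENY — the pretend-granted state is unsafe.
Key observation: after T_i, T_b the pool peaks at (3, 4, 2), and each blocked process is short somewhere: T_c on R3; T_e on R0.
After a pretend grant, a maximal execution: T_i, T_b — then nothing else fits. Walking it through:
  pool = (2, 2, 0)
  T_i needs (1, 1, 0) <= (2, 2, 0) -> finishes; pool += (0, 1, 2) = (2, 3, 2)
  T_b needs (1, 2, 1) <= (2, 3, 2) -> finishes; pool += (1, 1, 0) = (3, 4, 2)
  T_c still needs (2, 0, 3) but only (3, 4, 2) is free — short on R3
  T_e still needs (1, 5, 2) but only (3, 4, 2) is free — short on R0
Post-grant, the permanently blocked set is T_c and T_e.


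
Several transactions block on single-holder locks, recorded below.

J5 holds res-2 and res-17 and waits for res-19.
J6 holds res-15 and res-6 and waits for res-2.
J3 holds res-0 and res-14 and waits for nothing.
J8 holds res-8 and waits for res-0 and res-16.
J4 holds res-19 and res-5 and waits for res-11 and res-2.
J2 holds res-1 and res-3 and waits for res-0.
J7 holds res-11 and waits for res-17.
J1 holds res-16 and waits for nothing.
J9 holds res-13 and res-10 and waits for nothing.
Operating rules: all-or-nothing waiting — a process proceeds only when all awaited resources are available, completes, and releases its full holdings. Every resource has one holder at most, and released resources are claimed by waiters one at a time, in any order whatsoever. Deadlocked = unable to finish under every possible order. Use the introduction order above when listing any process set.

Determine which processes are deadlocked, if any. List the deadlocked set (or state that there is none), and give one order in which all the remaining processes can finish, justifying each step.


The deadlocked set is J5, J6, J4 and J7.
Key observation: the cycle J5 -> J4 -> J5 can never break — each member waits on the next; J7 is caught in further circular waits and J6 waits into the deadlock from upstream.
The rest can finish in the order J3, J2, J1, J9, J8.
Walking it through:
  J3: no waits; runs immediately, freeing res-0 and res-14
  run J2 (all its waits — res-0 — are resolved); releases res-1 and res-3
  J1: no waits; runs immediately, freeing res-16
  J9: no waits; runs immediately, freeing res-13 and res-10
  run J8 (all its waits — res-0 and res-16 — are resolved); releases res-8


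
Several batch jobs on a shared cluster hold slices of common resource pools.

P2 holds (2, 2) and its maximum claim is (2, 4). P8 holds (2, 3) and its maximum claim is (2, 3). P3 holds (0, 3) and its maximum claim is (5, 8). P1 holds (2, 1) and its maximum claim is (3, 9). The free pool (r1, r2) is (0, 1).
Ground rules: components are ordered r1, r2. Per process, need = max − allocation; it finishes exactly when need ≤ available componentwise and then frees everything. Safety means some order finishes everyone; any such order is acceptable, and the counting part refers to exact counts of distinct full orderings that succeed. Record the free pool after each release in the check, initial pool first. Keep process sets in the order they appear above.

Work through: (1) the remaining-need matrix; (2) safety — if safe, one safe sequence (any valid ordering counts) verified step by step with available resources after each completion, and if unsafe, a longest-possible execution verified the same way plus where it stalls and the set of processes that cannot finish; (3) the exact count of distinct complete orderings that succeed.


(1) Remaining need (order r1, r2):
  P2: (0, 2)
  P8: (0, 0)
  P3: (5, 5)
  P1: (1, 8)
(2) UNSAFE.
Key observation: after P8, P2 the pool peaks at (4, 6), and each blocked process is short somewhere: P3 on r1; P1 on r2.
Going as far as possible: P8, P2; after that, nothing fits. Check, step by step:
  pool = (0, 1)
  P8 needs (0, 0) <= (0, 1) -> finishes; pool += (2, 3) = (2, 4)
  P2 needs (0, 2) <= (2, 4) -> finishes; pool += (2, 2) = (4, 6)
  P3 cannot run: need (5, 5) vs free (4, 6) (insufficient r1)
  P1 cannot run: need (1, 8) vs free (4, 6) (insufficient r2)
Permanently blocked: P3 and P1.
(3) The exact count: 0 of the possible complete orderings are safe sequences.


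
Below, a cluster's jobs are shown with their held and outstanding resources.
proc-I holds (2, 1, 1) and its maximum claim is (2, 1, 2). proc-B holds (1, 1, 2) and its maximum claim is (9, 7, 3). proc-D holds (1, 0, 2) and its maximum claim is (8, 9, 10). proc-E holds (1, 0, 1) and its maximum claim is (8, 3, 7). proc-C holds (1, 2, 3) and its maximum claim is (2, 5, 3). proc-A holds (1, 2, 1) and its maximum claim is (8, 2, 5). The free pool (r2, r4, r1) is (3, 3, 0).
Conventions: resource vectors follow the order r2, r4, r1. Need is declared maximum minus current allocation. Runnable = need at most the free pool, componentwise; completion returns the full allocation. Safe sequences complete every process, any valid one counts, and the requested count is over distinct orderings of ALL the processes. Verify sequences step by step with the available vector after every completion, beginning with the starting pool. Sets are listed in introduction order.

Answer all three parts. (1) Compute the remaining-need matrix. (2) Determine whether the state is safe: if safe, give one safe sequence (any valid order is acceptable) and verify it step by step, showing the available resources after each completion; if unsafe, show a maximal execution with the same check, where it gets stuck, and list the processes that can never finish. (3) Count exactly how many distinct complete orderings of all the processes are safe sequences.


(1) Need matrix, components ordered r2, r4, r1:
  proc-I: (0, 0, 1)
  proc-B: (8, 6, 1)
  proc-D: (7, 9, 8)
  proc-E: (7, 3, 6)
  proc-C: (1, 3, 0)
  proc-A: (7, 0, 4)
(2) UNSAFE.
Key observation: r2 is the bottleneck — with proc-C, proc-I done the pool holds (6, 6, 4), short of every remaining need.
Going as far as possible: proc-C, proc-I; after that, nothing fits. Walking it through:
  pool = (3, 3, 0)
  proc-C: need (1, 3, 0) fits (3, 3, 0); releases (1, 2, 3), pool now (4, 5, 3)
  proc-I: need (0, 0, 1) fits (4, 5, 3); releases (2, 1, 1), pool now (6, 6, 4)
  blocked: proc-B wants (8, 6, 1), pool (6, 6, 4) — not enough r2
  blocked: proc-D wants (7, 9, 8), pool (6, 6, 4) — not enough r2, r4 and r1
  blocked: proc-E wants (7, 3, 6), pool (6, 6, 4) — not enough r2 and r1
  blocked: proc-A wants (7, 0, 4), pool (6, 6, 4) — not enough r2
Processes that can never finish: proc-B, proc-D, proc-E and proc-A.
(3) The exact count: 0 of the possible complete orderings are safe sequences.


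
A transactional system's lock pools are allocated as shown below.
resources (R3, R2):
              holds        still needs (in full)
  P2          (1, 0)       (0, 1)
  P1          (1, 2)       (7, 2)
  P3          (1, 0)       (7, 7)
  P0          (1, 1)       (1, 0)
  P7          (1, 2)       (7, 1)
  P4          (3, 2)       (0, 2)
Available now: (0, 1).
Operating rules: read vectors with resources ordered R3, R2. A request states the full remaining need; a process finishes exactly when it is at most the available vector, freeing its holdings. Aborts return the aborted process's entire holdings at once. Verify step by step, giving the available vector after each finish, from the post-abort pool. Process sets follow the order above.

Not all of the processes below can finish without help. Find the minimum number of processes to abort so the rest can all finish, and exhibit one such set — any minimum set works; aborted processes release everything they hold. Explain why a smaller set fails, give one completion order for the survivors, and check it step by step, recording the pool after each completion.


Minimum abort set: P1 and P3.
Key observation: no ordering could ever have run P7 before the abort of P1 and P3; with (2, 2) back in the pool it fits at step 4.
Minimality, checking each single-abort alternative: P2 alone leaves P1 blocked (short on R3); P1 alone leaves P3 blocked (short on R3 and R2); P3 alone leaves P1 blocked (short on R3); P0 alone leaves P1 blocked (short on R3); P7 alone leaves P1 blocked (short on R3); P4 alone leaves P1 blocked (short on R3).
The survivors complete as P2, P0, P4, P7. Check, step by step (starting from the post-abort pool):
  pool = (2, 3)
  P2 needs (0, 1) <= (2, 3) -> finishes; pool += (1, 0) = (3, 3)
  P0 needs (1, 0) <= (3, 3) -> finishes; pool += (1, 1) = (4, 4)
  P4 needs (0, 2) <= (4, 4) -> finishes; pool += (3, 2) = (7, 6)
  P7 needs (7, 1) <= (7, 6) -> finishes; pool += (1, 2) = (8, 8)


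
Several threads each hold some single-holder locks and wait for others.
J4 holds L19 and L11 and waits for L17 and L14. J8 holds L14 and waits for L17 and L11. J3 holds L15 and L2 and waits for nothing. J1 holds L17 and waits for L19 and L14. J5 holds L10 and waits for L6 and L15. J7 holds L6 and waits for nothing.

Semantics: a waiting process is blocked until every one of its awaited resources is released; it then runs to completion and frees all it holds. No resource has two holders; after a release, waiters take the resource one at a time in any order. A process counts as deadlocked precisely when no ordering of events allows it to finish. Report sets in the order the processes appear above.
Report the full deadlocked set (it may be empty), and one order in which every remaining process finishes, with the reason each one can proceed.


The deadlocked set is J4, J8 and J1.
Key observation: the cycle J4 -> J8 -> J4 can never break — each member waits on the next; J1 is caught in further circular waits.
The rest can finish in the order J7, J3, J5.
Verifying each step:
  J7: no waits; runs immediately, freeing L6
  J3: no waits; runs immediately, freeing L15 and L2
  run J5 (all its waits — L6 and L15 — are resolved); releases L10


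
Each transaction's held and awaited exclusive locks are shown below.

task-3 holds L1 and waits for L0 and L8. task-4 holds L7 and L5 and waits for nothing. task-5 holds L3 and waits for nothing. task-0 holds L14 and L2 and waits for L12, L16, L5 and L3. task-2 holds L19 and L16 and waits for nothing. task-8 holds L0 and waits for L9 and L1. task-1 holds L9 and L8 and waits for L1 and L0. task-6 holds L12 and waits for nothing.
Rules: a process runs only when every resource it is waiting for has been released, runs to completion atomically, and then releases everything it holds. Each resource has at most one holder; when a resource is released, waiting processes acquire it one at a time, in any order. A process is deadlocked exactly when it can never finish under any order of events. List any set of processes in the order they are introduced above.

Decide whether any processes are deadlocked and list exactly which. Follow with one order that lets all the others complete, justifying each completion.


Deadlocked: task-3, task-8 and task-1.
Key observation: the waits loop around task-3 -> task-8 -> task-3 with no way out; task-1 is caught in further circular waits.
A valid finishing order for the others: task-4, task-2, task-5, task-6, task-0.
Verifying each step:
  task-4: no waits; runs immediately, freeing L7 and L5
  task-2: no waits; runs immediately, freeing L19 and L16
  task-5: no waits; runs immediately, freeing L3
  task-6: no waits; runs immediately, freeing L12
  task-0 waits on L12, L16, L5 and L3 — all released -> runs and releases L14 and L2


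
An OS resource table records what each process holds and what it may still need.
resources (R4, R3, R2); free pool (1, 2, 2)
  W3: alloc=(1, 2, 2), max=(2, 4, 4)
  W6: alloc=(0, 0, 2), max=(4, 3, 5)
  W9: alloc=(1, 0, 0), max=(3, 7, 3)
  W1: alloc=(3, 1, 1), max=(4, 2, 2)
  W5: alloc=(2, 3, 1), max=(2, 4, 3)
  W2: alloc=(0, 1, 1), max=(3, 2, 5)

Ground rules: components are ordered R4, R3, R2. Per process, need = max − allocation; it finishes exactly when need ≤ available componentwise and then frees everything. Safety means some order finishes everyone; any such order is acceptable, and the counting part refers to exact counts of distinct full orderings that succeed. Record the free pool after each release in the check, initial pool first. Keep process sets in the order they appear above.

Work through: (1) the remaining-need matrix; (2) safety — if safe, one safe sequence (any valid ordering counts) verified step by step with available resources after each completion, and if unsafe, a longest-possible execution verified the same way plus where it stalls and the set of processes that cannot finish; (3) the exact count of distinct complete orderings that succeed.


(1) Outstanding need per process (order R4, R3, R2):
  W3: (1, 2, 2)
  W6: (4, 3, 3)
  W9: (2, 7, 3)
  W1: (1, 1, 1)
  W5: (0, 1, 2)
  W2: (3, 1, 4)
(2) SAFE, for example via the order W1, W6, W5, W2, W3, W9.
Key observation: the first exact fit in this order is W1 — it needs (1, 1, 1) with (1, 2, 2) free, meeting a requested resource to the last unit.
Walking it through:
  pool = (1, 2, 2)
  run W1 (needs (1, 1, 1), free (1, 2, 2)); after release of (3, 1, 1) the pool is (4, 3, 3)
  run W6 (needs (4, 3, 3), free (4, 3, 3)); after release of (0, 0, 2) the pool is (4, 3, 5)
  run W5 (needs (0, 1, 2), free (4, 3, 5)); after release of (2, 3, 1) the pool is (6, 6, 6)
  run W2 (needs (3, 1, 4), free (6, 6, 6)); after release of (0, 1, 1) the pool is (6, 7, 7)
  run W3 (needs (1, 2, 2), free (6, 7, 7)); after release of (1, 2, 2) the pool is (7, 9, 9)
  run W9 (needs (2, 7, 3), free (7, 9, 9)); after release of (1, 0, 0) the pool is (8, 9, 9)
(3) The exact count: 114 of the possible complete orderings are safe sequences.


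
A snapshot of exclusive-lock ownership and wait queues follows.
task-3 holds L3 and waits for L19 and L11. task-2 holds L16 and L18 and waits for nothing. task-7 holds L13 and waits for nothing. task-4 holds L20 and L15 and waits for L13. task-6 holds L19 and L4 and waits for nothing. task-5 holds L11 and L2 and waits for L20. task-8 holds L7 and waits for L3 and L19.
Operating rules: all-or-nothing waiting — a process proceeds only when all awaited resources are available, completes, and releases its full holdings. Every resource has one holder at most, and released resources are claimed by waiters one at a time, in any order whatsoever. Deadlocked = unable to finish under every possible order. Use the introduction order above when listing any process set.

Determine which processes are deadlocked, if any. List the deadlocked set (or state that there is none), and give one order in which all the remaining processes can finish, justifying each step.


The deadlocked set is empty.
Key observation: all waits point, directly or indirectly, at processes that can finish, so nothing is permanently blocked.
One completion order for the rest: task-7, task-4, task-6, task-5, task-3, task-8, task-2.
Verifying each step:
  run task-7 (it waits on nothing); releases L13
  task-4 waits on L13 — all released -> runs and releases L20 and L15
  run task-6 (it waits on nothing); releases L19 and L4
  task-5 waits on L20 — all released -> runs and releases L11 and L2
  task-3 waits on L19 and L11 — all released -> runs and releases L3
  task-8 waits on L3 and L19 — all released -> runs and releases L7
  run task-2 (it waits on nothing); releases L16 and L18


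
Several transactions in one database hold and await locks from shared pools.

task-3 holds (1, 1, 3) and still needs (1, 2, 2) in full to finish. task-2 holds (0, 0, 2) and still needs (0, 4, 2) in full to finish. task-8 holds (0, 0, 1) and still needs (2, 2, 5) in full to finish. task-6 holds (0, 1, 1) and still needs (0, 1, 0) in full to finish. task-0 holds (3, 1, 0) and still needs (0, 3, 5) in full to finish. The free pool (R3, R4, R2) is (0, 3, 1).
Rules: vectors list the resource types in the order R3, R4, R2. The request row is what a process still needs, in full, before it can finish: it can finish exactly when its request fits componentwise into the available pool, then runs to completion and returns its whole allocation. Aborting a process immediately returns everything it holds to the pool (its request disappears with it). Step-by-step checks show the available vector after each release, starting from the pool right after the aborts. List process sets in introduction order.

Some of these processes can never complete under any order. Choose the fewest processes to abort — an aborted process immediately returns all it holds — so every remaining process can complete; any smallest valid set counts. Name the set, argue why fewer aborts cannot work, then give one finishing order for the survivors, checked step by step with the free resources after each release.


Minimum abort set: task-8.
Key observation: the deadlocked task-0 becomes finishable only because task-8 released (0, 0, 1); it completes at step 3 below.
No smaller set exists: with zero aborts the deadlock remains.
One survivor order: task-6, task-2, task-0, task-3. Step-by-step check (post-abort pool first):
  pool = (0, 3, 2)
  task-6 needs (0, 1, 0) <= (0, 3, 2) -> finishes; pool += (0, 1, 1) = (0, 4, 3)
  task-2 needs (0, 4, 2) <= (0, 4, 3) -> finishes; pool += (0, 0, 2) = (0, 4, 5)
  task-0 needs (0, 3, 5) <= (0, 4, 5) -> finishes; pool += (3, 1, 0) = (3, 5, 5)
  task-3 needs (1, 2, 2) <= (3, 5, 5) -> finishes; pool += (1, 1, 3) = (4, 6, 8)


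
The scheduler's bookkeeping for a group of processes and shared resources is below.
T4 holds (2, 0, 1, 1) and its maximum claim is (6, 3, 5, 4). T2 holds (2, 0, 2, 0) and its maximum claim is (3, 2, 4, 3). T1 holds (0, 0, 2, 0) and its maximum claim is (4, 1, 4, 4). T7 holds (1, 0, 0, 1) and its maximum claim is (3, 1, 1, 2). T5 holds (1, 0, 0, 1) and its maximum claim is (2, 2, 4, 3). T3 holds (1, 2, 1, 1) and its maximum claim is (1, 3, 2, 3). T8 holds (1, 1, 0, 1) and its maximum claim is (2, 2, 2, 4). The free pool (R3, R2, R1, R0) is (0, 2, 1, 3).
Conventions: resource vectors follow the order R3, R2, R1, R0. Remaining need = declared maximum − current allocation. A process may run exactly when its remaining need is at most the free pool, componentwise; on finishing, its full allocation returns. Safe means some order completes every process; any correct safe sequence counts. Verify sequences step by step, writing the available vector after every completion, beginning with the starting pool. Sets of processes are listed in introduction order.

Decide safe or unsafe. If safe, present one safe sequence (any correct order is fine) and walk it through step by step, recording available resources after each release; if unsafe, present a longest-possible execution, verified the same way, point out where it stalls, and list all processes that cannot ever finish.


SAFE, for example via the order T3, T2, T8, T5, T1, T4, T7.
Key observation: the order's first zero-slack moment is T3 ((0, 1, 1, 2) needed, (0, 2, 1, 3) free — a requested resource with nothing to spare).
Walking it through:
  pool = (0, 2, 1, 3)
  run T3 (needs (0, 1, 1, 2), free (0, 2, 1, 3)); after release of (1, 2, 1, 1) the pool is (1, 4, 2, 4)
  run T2 (needs (1, 2, 2, 3), free (1, 4, 2, 4)); after release of (2, 0, 2, 0) the pool is (3, 4, 4, 4)
  run T8 (needs (1, 1, 2, 3), free (3, 4, 4, 4)); after release of (1, 1, 0, 1) the pool is (4, 5, 4, 5)
  run T5 (needs (1, 2, 4, 2), free (4, 5, 4, 5)); after release of (1, 0, 0, 1) the pool is (5, 5, 4, 6)
  run T1 (needs (4, 1, 2, 4), free (5, 5, 4, 6)); after release of (0, 0, 2, 0) the pool is (5, 5, 6, 6)
  run T4 (needs (4, 3, 4, 3), free (5, 5, 6, 6)); after release of (2, 0, 1, 1) the pool is (7, 5, 7, 7)
  run T7 (needs (2, 1, 1, 1), free (7, 5, 7, 7)); after release of (1, 0, 0, 1) the pool is (8, 5, 7, 8)


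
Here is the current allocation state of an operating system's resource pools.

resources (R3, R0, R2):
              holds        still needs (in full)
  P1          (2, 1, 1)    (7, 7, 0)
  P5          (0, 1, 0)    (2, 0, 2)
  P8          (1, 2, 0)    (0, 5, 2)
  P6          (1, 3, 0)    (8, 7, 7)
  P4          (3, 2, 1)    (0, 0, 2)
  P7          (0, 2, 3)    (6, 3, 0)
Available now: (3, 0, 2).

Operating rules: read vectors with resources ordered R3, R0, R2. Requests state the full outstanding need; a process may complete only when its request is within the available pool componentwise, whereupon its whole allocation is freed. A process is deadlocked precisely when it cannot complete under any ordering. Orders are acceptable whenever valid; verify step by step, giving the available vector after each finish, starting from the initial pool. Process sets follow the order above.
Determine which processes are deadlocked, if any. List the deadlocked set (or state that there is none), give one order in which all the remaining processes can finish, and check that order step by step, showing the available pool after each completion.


The deadlocked set is empty.
Key observation: the pool covers P4 at once, and every later process fits after earlier releases.
A valid finishing order for the others: P4, P5, P7, P8, P1, P6. Step-by-step check:
  pool = (3, 0, 2)
  P4: need (0, 0, 2) fits (3, 0, 2); releases (3, 2, 1), pool now (6, 2, 3)
  P5: need (2, 0, 2) fits (6, 2, 3); releases (0, 1, 0), pool now (6, 3, 3)
  P7: need (6, 3, 0) fits (6, 3, 3); releases (0, 2, 3), pool now (6, 5, 6)
  P8: need (0, 5, 2) fits (6, 5, 6); releases (1, 2, 0), pool now (7, 7, 6)
  P1: need (7, 7, 0) fits (7, 7, 6); releases (2, 1, 1), pool now (9, 8, 7)
  P6: need (8, 7, 7) fits (9, 8, 7); releases (1, 3, 0), pool now (10, 11, 7)


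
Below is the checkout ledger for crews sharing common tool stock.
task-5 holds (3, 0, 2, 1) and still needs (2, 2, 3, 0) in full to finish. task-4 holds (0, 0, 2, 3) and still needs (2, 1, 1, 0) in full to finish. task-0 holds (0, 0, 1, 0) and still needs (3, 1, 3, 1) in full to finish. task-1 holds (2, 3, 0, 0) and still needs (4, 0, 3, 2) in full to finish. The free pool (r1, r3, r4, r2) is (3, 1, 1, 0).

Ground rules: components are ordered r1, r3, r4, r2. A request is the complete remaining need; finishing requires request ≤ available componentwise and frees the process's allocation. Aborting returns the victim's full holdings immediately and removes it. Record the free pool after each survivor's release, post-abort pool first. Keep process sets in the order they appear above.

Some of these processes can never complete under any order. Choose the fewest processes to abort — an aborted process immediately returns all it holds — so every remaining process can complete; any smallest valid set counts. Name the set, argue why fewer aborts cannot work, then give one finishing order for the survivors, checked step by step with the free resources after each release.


Abort task-1.
Key observation: task-5 was stuck for good until task-1 gave back (2, 3, 0, 0); in the order shown it finishes at step 2.
No smaller set exists: with zero aborts the deadlock remains.
Survivors finish in the order: task-4, task-5, task-0. Check, step by step (pool after the aborts first):
  pool = (5, 4, 1, 0)
  task-4 needs (2, 1, 1, 0) <= (5, 4, 1, 0) -> finishes; pool += (0, 0, 2, 3) = (5, 4, 3, 3)
  task-5 needs (2, 2, 3, 0) <= (5, 4, 3, 3) -> finishes; pool += (3, 0, 2, 1) = (8, 4, 5, 4)
  task-0 needs (3, 1, 3, 1) <= (8, 4, 5, 4) -> finishes; pool += (0, 0, 1, 0) = (8, 4, 6, 4)


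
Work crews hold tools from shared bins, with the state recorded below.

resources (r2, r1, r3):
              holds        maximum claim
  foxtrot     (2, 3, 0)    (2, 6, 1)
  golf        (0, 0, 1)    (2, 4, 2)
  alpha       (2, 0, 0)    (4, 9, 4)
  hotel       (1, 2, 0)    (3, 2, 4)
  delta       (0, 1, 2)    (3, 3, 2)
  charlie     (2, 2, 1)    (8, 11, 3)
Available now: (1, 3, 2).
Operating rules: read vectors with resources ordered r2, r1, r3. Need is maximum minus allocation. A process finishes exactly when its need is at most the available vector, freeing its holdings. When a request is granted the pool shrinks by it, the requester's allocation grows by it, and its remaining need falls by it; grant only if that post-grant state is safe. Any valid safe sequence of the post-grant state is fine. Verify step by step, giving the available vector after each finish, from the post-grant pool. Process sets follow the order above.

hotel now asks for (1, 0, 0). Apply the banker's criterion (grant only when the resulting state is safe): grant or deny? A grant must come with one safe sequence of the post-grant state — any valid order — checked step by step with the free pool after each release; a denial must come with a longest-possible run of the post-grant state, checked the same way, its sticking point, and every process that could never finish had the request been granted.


DENY: after the grant no complete ordering would exist.
Key observation: after foxtrot, golf the pool peaks at (2, 6, 3), and each blocked process is short somewhere: alpha on r1, r3; hotel on r3; delta on r2; charlie on r2, r1.
After a pretend grant, a maximal execution: foxtrot, golf — then nothing else fits. Step-by-step check:
  pool = (0, 3, 2)
  foxtrot needs (0, 3, 1) <= (0, 3, 2) -> finishes; pool += (2, 3, 0) = (2, 6, 2)
  golf needs (2, 4, 1) <= (2, 6, 2) -> finishes; pool += (0, 0, 1) = (2, 6, 3)
  alpha cannot run: need (2, 9, 4) vs free (2, 6, 3) (insufficient r1 and r3)
  hotel cannot run: need (1, 0, 4) vs free (2, 6, 3) (insufficient r3)
  delta cannot run: need (3, 2, 0) vs free (2, 6, 3) (insufficient r2)
  charlie cannot run: need (6, 9, 2) vs free (2, 6, 3) (insufficient r2 and r1)
Post-grant, the permanently blocked set is alpha, hotel, delta and charlie.
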